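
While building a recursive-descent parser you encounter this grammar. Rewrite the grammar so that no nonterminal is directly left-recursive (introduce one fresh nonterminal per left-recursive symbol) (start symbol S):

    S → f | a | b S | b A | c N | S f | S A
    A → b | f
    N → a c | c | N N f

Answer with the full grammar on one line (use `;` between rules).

S → f S' | a S' | b S S' | b A S' | c N S'; A → b | f; N → a c N' | c N'; S' → f S' | A S' | ε; N' → N f N' | ε

Directly left-recursive nonterminals: S, N.
For S: α = {f, A}, β = {f, a, b S, b A, c N}. Rewrite as S → β S' and S' → α S' | ε.
For N: α = {N f}, β = {a c, c}. Rewrite as N → β N' and N' → α N' | ε.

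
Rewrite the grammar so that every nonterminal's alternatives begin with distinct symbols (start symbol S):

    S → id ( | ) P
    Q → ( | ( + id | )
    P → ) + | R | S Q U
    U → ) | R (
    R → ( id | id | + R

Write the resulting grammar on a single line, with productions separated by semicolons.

Q has alternatives sharing prefix '(': factor to Q → ( Q' with Q' → ε | + id.

S → id ( | ) P; Q → ) | ( Q'; P → ) + | R | S Q U; U → ) | R (; R → ( id | id | + R; Q' → ε | + id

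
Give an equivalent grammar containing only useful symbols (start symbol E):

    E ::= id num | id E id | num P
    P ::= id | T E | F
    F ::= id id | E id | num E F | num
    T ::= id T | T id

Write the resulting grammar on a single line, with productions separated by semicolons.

E ::= id num | id E id | num P; P ::= id | F; F ::= id id | E id | num E F | num

Generating nonterminals: {E, F, P}.
Reachable from E after that: {E, F, P}.
Removed useless symbols: {T} and every production mentioning them.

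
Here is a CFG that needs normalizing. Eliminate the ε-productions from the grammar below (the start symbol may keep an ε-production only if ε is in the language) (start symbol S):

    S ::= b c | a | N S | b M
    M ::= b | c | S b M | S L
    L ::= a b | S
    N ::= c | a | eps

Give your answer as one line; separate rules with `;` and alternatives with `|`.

S ::= b c | a | N S | b M; M ::= b | c | S b M | S L; L ::= a b | S; N ::= c | a

The nullable symbols are {N}.
ε ∉ L(G), so no ε-production is kept.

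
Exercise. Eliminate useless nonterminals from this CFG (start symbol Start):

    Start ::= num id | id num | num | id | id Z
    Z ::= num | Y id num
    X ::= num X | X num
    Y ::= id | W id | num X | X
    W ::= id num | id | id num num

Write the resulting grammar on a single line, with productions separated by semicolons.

Start ::= num id | id num | num | id | id Z; Z ::= num | Y id num; Y ::= id | W id; W ::= id num | id | id num num

Generating nonterminals: {Start, W, Y, Z}.
Reachable from Start after that: {Start, W, Y, Z}.
Removed useless symbols: {X} and every production mentioning them.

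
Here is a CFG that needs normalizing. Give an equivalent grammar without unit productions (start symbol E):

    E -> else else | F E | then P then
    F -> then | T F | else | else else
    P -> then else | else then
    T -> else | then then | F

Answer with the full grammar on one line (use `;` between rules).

E -> else else | F E | then P then; F -> then | T F | else | else else; P -> then else | else then; T -> then | T F | else | else else | then then

Unit pairs: T ⇒* {F}.
For every A with A ⇒* B via unit rules, add B's non-unit alternatives to A; then delete every rule of the form X → Y.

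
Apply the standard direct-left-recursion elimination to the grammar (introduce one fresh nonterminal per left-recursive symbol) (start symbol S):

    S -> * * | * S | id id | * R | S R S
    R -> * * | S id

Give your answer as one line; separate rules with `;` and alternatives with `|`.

Left recursion appears on S.
For S: α = {R S}, β = {* *, * S, id id, * R}. Rewrite as S → β S' and S' → α S' | ε.

S -> * * S' | * S S' | id id S' | * R S'; R -> * * | S id; S' -> R S S' | ε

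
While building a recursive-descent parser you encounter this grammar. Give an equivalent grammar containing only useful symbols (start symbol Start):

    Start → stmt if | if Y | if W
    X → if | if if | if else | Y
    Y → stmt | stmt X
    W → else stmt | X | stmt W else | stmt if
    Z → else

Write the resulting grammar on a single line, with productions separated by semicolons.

Start → stmt if | if Y | if W; X → if | if if | if else | Y; Y → stmt | stmt X; W → else stmt | X | stmt W else | stmt if

Generating nonterminals: {Start, W, X, Y, Z}.
Reachable from Start after that: {Start, W, X, Y}.
Removed useless symbols: {Z} and every production mentioning them.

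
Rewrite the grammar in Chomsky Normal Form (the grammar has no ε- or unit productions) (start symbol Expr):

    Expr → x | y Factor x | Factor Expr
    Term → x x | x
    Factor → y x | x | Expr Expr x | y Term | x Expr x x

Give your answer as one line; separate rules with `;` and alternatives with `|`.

Expr → x | X1 Y1 | Factor Expr; Term → X2 X2 | x; Factor → X1 X2 | x | Expr Y2 | X1 Term | X2 Y3; X1 → y; X2 → x; Y1 → Factor X2; Y2 → Expr X2; Y3 → Expr Y4; Y4 → X2 X2

Introduce a nonterminal for each terminal appearing in a rule of length ≥ 2: X1 → y, X2 → x.
Binarize each right-hand side of length ≥ 3 by chaining fresh nonterminals (Y1, Y2, …): affected rules were Expr → X1 Factor X2; Factor → Expr Expr X2; Factor → X2 Expr X2 X2.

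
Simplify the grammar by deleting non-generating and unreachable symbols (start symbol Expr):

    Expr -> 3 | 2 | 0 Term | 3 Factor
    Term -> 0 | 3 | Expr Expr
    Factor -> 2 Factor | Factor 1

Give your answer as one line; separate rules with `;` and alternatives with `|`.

Expr -> 3 | 2 | 0 Term; Term -> 0 | 3 | Expr Expr

Generating nonterminals: {Expr, Term}.
Reachable from Expr after that: {Expr, Term}.
Removed useless symbols: {Factor} and every production mentioning them.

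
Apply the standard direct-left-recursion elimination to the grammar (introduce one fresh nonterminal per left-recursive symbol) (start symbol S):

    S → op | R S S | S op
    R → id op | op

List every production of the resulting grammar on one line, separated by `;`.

S → op S' | R S S S'; R → id op | op; S' → op S' | eps

Directly left-recursive nonterminal: S.
For S: α = {op}, β = {op, R S S}. Rewrite as S → β S' and S' → α S' | ε.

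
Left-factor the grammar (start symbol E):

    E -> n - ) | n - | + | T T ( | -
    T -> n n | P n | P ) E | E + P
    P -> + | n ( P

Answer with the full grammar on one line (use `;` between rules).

E -> + | T T ( | - | n - E'; T -> n n | E + P | P T'; P -> + | n ( P; E' -> ) | ε; T' -> n | ) E

E has alternatives sharing prefix 'n -': factor to E → n - E' with E' → ) | ε.
T has alternatives sharing prefix 'P': factor to T → P T' with T' → n | ) E.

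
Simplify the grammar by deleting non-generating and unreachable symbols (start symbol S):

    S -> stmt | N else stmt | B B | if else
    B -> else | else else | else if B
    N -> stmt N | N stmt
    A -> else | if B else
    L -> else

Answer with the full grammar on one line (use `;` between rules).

Generating nonterminals: {A, B, L, S}.
Reachable from S after that: {B, S}.
Removed useless symbols: {A, L, N} and every production mentioning them.

S -> stmt | B B | if else; B -> else | else else | else if B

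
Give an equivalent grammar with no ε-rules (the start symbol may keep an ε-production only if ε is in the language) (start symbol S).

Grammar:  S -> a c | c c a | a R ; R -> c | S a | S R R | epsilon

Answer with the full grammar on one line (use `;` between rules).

S -> a c | c c a | a R | a; R -> c | S a | S R R | S R | S

The nullable symbols are {R}.
ε ∉ L(G), so no ε-production is kept.
Add the nullable-subset variants: S → a R gives a R | a. R → S R R gives S R R | S R | S.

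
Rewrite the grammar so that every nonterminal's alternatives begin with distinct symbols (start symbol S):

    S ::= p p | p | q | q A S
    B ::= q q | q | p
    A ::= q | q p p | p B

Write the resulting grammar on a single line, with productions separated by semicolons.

S ::= p S' | q S''; B ::= p | q B'; A ::= p B | q A'; S' ::= p | ε; S'' ::= ε | A S; B' ::= q | ε; A' ::= ε | p p

S has alternatives sharing prefix 'p': factor to S → p S' with S' → p | ε.
S has alternatives sharing prefix 'q': factor to S → q S'' with S'' → ε | A S.
B has alternatives sharing prefix 'q': factor to B → q B' with B' → q | ε.
A has alternatives sharing prefix 'q': factor to A → q A' with A' → ε | p p.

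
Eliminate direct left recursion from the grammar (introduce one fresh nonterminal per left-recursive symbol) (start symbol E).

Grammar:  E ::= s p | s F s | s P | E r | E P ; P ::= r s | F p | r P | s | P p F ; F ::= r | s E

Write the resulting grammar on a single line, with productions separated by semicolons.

E ::= s p E' | s F s E' | s P E'; P ::= r s P' | F p P' | r P P' | s P'; F ::= r | s E; E' ::= r E' | P E' | epsilon; P' ::= p F P' | epsilon

E, P are directly left-recursive.
For E: α = {r, P}, β = {s p, s F s, s P}. Rewrite as E → β E' and E' → α E' | ε.
For P: α = {p F}, β = {r s, F p, r P, s}. Rewrite as P → β P' and P' → α P' | ε.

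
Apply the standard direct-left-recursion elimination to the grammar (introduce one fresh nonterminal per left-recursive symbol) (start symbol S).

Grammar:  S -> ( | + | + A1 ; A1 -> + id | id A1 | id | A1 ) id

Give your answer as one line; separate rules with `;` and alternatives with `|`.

Directly left-recursive nonterminal: A1.
For A1: α = {) id}, β = {+ id, id A1, id}. Rewrite as A1 → β A1' and A1' → α A1' | ε.

S -> ( | + | + A1; A1 -> + id A1' | id A1 A1' | id A1'; A1' -> ) id A1' | ε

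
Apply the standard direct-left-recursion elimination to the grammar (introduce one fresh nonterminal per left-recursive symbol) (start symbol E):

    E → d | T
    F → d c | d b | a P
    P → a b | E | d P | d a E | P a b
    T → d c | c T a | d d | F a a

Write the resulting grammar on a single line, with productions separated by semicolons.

E → d | T; F → d c | d b | a P; P → a b P' | E P' | d P P' | d a E P'; T → d c | c T a | d d | F a a; P' → a b P' | eps

Directly left-recursive nonterminal: P.
For P: α = {a b}, β = {a b, E, d P, d a E}. Rewrite as P → β P' and P' → α P' | ε.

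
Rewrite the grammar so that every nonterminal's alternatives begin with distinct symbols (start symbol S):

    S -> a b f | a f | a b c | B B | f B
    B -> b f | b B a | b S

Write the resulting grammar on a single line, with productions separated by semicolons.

S -> B B | f B | a S'; B -> b B'; S' -> f | b S''; B' -> f | B a | S; S'' -> f | c

S has alternatives sharing prefix 'a': factor to S → a S' with S' → b f | f | b c.
B has alternatives sharing prefix 'b': factor to B → b B' with B' → f | B a | S.
S' has alternatives sharing prefix 'b': factor to S' → b S'' with S'' → f | c.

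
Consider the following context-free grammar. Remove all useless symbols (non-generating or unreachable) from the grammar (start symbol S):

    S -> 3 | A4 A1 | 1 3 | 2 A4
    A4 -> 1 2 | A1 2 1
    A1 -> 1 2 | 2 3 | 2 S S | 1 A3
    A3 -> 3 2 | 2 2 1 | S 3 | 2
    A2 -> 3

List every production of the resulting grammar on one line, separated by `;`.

S -> 3 | A4 A1 | 1 3 | 2 A4; A4 -> 1 2 | A1 2 1; A1 -> 1 2 | 2 3 | 2 S S | 1 A3; A3 -> 3 2 | 2 2 1 | S 3 | 2

Generating nonterminals: {A1, A2, A3, A4, S}.
Reachable from S after that: {A1, A3, A4, S}.
Removed useless symbols: {A2} and every production mentioning them.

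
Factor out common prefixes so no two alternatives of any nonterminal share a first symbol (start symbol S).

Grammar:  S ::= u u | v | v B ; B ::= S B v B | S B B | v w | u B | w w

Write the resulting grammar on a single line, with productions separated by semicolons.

S ::= u u | v S'; B ::= v w | u B | w w | S B B'; S' ::= ε | B; B' ::= v B | B

S has alternatives sharing prefix 'v': factor to S → v S' with S' → ε | B.
B has alternatives sharing prefix 'S B': factor to B → S B B' with B' → v B | B.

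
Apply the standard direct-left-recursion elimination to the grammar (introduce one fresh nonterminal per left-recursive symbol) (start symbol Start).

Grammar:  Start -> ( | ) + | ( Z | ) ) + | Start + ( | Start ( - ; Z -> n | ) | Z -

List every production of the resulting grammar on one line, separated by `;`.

Start -> ( Start1 | ) + Start1 | ( Z Start1 | ) ) + Start1; Z -> n Z1 | ) Z1; Start1 -> + ( Start1 | ( - Start1 | ε; Z1 -> - Z1 | ε

Start, Z are directly left-recursive.
For Start: α = {+ (, ( -}, β = {(, ) +, ( Z, ) ) +}. Rewrite as Start → β Start1 and Start1 → α Start1 | ε.
For Z: α = {-}, β = {n, )}. Rewrite as Z → β Z1 and Z1 → α Z1 | ε.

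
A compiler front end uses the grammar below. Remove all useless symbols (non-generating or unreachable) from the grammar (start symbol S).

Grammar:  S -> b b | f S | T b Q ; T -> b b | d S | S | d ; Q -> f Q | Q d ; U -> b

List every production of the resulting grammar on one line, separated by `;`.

S -> b b | f S

Generating nonterminals: {S, T, U}.
Reachable from S after that: {S}.
Removed useless symbols: {Q, T, U} and every production mentioning them.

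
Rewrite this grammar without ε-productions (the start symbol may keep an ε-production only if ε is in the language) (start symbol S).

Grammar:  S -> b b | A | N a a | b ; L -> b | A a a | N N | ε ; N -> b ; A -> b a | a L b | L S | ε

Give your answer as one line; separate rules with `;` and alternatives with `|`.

S -> b b | A | N a a | b | ε; L -> b | A a a | a a | N N; N -> b; A -> b a | a L b | a b | L S | L | S

Nullable nonterminals: {A, L, S}.
ε ∈ L(G) since S is nullable, so keep S → ε.
Add the nullable-subset variants: L → A a a gives A a a | a a. A → a L b gives a L b | a b. A → L S gives L S | L | S.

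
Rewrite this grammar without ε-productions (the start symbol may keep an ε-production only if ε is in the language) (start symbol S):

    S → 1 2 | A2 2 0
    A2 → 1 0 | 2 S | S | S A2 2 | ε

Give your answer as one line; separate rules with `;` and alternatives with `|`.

Nullable set = {A2}.
ε ∉ L(G), so no ε-production is kept.
Expand every rule over subsets of its nullable positions: S → A2 2 0 gives A2 2 0 | 2 0. A2 → S A2 2 gives S A2 2 | S 2.

S → 1 2 | A2 2 0 | 2 0; A2 → 1 0 | 2 S | S | S A2 2 | S 2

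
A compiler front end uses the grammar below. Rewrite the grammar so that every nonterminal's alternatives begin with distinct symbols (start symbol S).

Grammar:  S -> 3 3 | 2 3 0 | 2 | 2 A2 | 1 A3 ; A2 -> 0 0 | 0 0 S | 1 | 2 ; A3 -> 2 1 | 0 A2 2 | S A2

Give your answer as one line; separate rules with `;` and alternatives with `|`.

S -> 3 3 | 1 A3 | 2 S'; A2 -> 1 | 2 | 0 0 A2'; A3 -> 2 1 | 0 A2 2 | S A2; S' -> 3 0 | ε | A2; A2' -> ε | S

S has alternatives sharing prefix '2': factor to S → 2 S' with S' → 3 0 | ε | A2.
A2 has alternatives sharing prefix '0 0': factor to A2 → 0 0 A2' with A2' → ε | S.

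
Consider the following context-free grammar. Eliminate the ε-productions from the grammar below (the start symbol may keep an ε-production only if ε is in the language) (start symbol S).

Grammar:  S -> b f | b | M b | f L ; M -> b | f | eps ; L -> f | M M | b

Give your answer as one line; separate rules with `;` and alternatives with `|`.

The nullable symbols are {L, M}.
ε ∉ L(G), so no ε-production is kept.
For each production, add variants omitting each subset of nullable occurrences: S → f L gives f L | f. L → M M gives M M | M.

S -> b f | b | M b | f L | f; M -> b | f; L -> f | M M | M | b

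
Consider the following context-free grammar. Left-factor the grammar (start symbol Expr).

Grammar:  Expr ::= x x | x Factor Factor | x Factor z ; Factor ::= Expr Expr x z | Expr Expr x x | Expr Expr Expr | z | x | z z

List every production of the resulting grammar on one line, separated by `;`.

Expr ::= x Expr1; Factor ::= x | Expr Expr Factor1 | z Factor2; Expr1 ::= x | Factor Expr11; Factor1 ::= Expr | x Factor11; Factor2 ::= ε | z; Expr11 ::= Factor | z; Factor11 ::= z | x

Expr has alternatives sharing prefix 'x': factor to Expr → x Expr1 with Expr1 → x | Factor Factor | Factor z.
Factor has alternatives sharing prefix 'Expr Expr': factor to Factor → Expr Expr Factor1 with Factor1 → x z | x x | Expr.
Factor has alternatives sharing prefix 'z': factor to Factor → z Factor2 with Factor2 → ε | z.
Expr1 has alternatives sharing prefix 'Factor': factor to Expr1 → Factor Expr11 with Expr11 → Factor | z.
Factor1 has alternatives sharing prefix 'x': factor to Factor1 → x Factor11 with Factor11 → z | x.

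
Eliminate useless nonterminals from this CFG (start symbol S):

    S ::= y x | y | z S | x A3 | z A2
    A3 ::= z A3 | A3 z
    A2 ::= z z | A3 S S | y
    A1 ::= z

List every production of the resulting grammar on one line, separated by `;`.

Generating nonterminals: {A1, A2, S}.
Reachable from S after that: {A2, S}.
Removed useless symbols: {A1, A3} and every production mentioning them.

S ::= y x | y | z S | z A2; A2 ::= z z | y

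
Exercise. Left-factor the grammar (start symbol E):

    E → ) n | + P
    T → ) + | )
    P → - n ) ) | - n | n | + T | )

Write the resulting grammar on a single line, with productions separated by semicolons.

T has alternatives sharing prefix ')': factor to T → ) T' with T' → + | ε.
P has alternatives sharing prefix '- n': factor to P → - n P' with P' → ) ) | ε.

E → ) n | + P; T → ) T'; P → n | + T | ) | - n P'; T' → + | eps; P' → ) ) | eps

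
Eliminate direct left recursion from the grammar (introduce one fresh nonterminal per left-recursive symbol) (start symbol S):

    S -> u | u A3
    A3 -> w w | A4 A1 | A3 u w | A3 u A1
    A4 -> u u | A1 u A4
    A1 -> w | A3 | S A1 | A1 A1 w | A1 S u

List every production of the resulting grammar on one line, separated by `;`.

S -> u | u A3; A3 -> w w A3' | A4 A1 A3'; A4 -> u u | A1 u A4; A1 -> w A1' | A3 A1' | S A1 A1'; A3' -> u w A3' | u A1 A3' | ε; A1' -> A1 w A1' | S u A1' | ε

A3, A1 are directly left-recursive.
For A3: α = {u w, u A1}, β = {w w, A4 A1}. Rewrite as A3 → β A3' and A3' → α A3' | ε.
For A1: α = {A1 w, S u}, β = {w, A3, S A1}. Rewrite as A1 → β A1' and A1' → α A1' | ε.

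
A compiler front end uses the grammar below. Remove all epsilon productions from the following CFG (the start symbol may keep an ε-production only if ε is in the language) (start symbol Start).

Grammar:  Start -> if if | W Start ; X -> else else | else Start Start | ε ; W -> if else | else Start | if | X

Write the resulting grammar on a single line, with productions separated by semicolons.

Nullable nonterminals: {W, X}.
ε ∉ L(G), so no ε-production is kept.

Start -> if if | W Start; X -> else else | else Start Start; W -> if else | else Start | if | X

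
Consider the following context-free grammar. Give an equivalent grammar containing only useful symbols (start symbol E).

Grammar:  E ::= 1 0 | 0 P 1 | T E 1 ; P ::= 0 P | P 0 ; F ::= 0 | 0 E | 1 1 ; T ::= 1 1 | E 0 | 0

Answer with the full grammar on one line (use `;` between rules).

Generating nonterminals: {E, F, T}.
Reachable from E after that: {E, T}.
Removed useless symbols: {F, P} and every production mentioning them.

E ::= 1 0 | T E 1; T ::= 1 1 | E 0 | 0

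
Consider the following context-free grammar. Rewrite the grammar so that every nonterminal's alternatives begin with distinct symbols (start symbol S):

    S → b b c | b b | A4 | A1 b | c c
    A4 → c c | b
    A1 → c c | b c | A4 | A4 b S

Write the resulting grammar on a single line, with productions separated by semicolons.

S has alternatives sharing prefix 'b b': factor to S → b b S' with S' → c | ε.
A1 has alternatives sharing prefix 'A4': factor to A1 → A4 A1' with A1' → ε | b S.

S → A4 | A1 b | c c | b b S'; A4 → c c | b; A1 → c c | b c | A4 A1'; S' → c | ε; A1' → ε | b S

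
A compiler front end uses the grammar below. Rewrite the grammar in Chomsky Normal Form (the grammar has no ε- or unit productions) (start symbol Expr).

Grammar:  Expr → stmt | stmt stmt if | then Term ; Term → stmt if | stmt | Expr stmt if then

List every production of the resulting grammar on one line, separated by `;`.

Introduce a nonterminal for each terminal appearing in a rule of length ≥ 2: X1 → stmt, X2 → if, X3 → then.
Binarize each right-hand side of length ≥ 3 by chaining fresh nonterminals (Y1, Y2, …): affected rules were Expr → X1 X1 X2; Term → Expr X1 X2 X3.

Expr → stmt | X1 Y1 | X3 Term; Term → X1 X2 | stmt | Expr Y2; X1 → stmt; X2 → if; X3 → then; Y1 → X1 X2; Y2 → X1 Y3; Y3 → X2 X3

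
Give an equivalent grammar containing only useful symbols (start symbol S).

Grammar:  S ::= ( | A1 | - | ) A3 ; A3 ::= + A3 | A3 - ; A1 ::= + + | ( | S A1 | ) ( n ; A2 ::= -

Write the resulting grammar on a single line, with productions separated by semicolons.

Generating nonterminals: {A1, A2, S}.
Reachable from S after that: {A1, S}.
Removed useless symbols: {A2, A3} and every production mentioning them.

S ::= ( | A1 | -; A1 ::= + + | ( | S A1 | ) ( n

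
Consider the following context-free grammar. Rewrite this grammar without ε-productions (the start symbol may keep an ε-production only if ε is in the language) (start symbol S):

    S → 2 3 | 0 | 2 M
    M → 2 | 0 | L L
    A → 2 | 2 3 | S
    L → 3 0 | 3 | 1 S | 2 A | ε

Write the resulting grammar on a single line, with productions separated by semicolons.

Nullable nonterminals: {L, M}.
ε ∉ L(G), so no ε-production is kept.
Add the nullable-subset variants: S → 2 M gives 2 M | 2. M → L L gives L L | L.

S → 2 3 | 0 | 2 M | 2; M → 2 | 0 | L L | L; A → 2 | 2 3 | S; L → 3 0 | 3 | 1 S | 2 A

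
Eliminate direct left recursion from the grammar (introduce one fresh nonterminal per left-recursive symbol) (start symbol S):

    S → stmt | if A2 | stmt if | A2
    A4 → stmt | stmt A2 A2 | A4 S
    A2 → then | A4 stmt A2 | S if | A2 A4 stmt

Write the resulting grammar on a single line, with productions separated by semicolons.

S → stmt | if A2 | stmt if | A2; A4 → stmt A4' | stmt A2 A2 A4'; A2 → then A2' | A4 stmt A2 A2' | S if A2'; A4' → S A4' | ε; A2' → A4 stmt A2' | ε

Left recursion appears on A4, A2.
For A4: α = {S}, β = {stmt, stmt A2 A2}. Rewrite as A4 → β A4' and A4' → α A4' | ε.
For A2: α = {A4 stmt}, β = {then, A4 stmt A2, S if}. Rewrite as A2 → β A2' and A2' → α A2' | ε.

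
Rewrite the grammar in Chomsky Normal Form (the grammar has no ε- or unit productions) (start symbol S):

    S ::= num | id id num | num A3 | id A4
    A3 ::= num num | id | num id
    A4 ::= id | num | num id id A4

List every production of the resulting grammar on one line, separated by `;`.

Introduce a nonterminal for each terminal appearing in a rule of length ≥ 2: X1 → id, X2 → num.
Binarize each right-hand side of length ≥ 3 by chaining fresh nonterminals (Y1, Y2, …): affected rules were S → X1 X1 X2; A4 → X2 X1 X1 A4.

S ::= num | X1 Y1 | X2 A3 | X1 A4; A3 ::= X2 X2 | id | X2 X1; A4 ::= id | num | X2 Y2; X1 ::= id; X2 ::= num; Y1 ::= X1 X2; Y2 ::= X1 Y3; Y3 ::= X1 A4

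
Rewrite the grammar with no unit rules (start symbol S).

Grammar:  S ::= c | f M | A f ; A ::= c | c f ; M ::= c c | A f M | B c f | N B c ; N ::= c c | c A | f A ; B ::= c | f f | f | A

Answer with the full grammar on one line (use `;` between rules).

S ::= c | f M | A f; A ::= c | c f; M ::= c c | A f M | B c f | N B c; N ::= c c | c A | f A; B ::= c | f f | f | c f

Unit pairs: B ⇒* {A}.
For each unit pair (A, B), copy every non-unit production of B to A, then drop all unit productions.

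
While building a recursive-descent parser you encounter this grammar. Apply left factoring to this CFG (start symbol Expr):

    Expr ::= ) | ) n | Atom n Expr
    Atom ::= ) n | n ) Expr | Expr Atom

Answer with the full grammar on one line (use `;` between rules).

Expr has alternatives sharing prefix ')': factor to Expr → ) Expr1 with Expr1 → ε | n.

Expr ::= Atom n Expr | ) Expr1; Atom ::= ) n | n ) Expr | Expr Atom; Expr1 ::= ε | n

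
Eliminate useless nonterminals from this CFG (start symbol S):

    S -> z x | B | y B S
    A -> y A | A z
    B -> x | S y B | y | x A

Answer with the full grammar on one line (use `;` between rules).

S -> z x | B | y B S; B -> x | S y B | y

Generating nonterminals: {B, S}.
Reachable from S after that: {B, S}.
Removed useless symbols: {A} and every production mentioning them.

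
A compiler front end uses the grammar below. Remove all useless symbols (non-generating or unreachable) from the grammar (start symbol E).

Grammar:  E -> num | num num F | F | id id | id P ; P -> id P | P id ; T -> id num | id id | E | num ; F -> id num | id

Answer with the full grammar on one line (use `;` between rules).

E -> num | num num F | F | id id; F -> id num | id

Generating nonterminals: {E, F, T}.
Reachable from E after that: {E, F}.
Removed useless symbols: {P, T} and every production mentioning them.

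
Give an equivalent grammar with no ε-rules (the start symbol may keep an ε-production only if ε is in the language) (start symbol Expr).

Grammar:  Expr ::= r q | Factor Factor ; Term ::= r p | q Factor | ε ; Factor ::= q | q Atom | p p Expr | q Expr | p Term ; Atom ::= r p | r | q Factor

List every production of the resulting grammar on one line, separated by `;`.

Nullable set = {Term}.
ε ∉ L(G), so no ε-production is kept.
Add the nullable-subset variants: Factor → p Term gives p Term | p.

Expr ::= r q | Factor Factor; Term ::= r p | q Factor; Factor ::= q | q Atom | p p Expr | q Expr | p Term | p; Atom ::= r p | r | q Factor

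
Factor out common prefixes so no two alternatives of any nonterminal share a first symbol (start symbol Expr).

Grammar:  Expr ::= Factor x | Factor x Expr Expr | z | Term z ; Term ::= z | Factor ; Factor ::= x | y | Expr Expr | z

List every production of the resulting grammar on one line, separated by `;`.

Expr has alternatives sharing prefix 'Factor x': factor to Expr → Factor x Expr1 with Expr1 → ε | Expr Expr.

Expr ::= z | Term z | Factor x Expr1; Term ::= z | Factor; Factor ::= x | y | Expr Expr | z; Expr1 ::= ε | Expr Expr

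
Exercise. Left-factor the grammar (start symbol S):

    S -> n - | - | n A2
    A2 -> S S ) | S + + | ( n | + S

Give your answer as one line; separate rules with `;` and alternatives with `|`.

S has alternatives sharing prefix 'n': factor to S → n S' with S' → - | A2.
A2 has alternatives sharing prefix 'S': factor to A2 → S A2' with A2' → S ) | + +.

S -> - | n S'; A2 -> ( n | + S | S A2'; S' -> - | A2; A2' -> S ) | + +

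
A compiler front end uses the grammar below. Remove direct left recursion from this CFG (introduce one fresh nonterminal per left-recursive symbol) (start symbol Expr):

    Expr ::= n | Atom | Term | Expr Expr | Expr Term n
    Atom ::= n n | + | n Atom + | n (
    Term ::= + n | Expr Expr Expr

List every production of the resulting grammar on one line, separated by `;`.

Expr ::= n Expr1 | Atom Expr1 | Term Expr1; Atom ::= n n | + | n Atom + | n (; Term ::= + n | Expr Expr Expr; Expr1 ::= Expr Expr1 | Term n Expr1 | ε

Expr is directly left-recursive.
For Expr: α = {Expr, Term n}, β = {n, Atom, Term}. Rewrite as Expr → β Expr1 and Expr1 → α Expr1 | ε.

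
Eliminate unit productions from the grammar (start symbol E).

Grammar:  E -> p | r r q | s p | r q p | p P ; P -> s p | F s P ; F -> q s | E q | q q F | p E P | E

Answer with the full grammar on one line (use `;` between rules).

Unit pairs: F ⇒* {E}.
For each unit pair (A, B), copy every non-unit production of B to A, then drop all unit productions.

E -> p | r r q | s p | r q p | p P; P -> s p | F s P; F -> p | r r q | s p | r q p | p P | q s | E q | q q F | p E P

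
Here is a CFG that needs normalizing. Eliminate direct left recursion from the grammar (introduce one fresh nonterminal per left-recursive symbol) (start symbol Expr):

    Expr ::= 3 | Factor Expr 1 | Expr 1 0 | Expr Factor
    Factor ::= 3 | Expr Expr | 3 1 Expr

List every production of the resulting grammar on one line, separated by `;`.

Left recursion appears on Expr.
For Expr: α = {1 0, Factor}, β = {3, Factor Expr 1}. Rewrite as Expr → β Expr1 and Expr1 → α Expr1 | ε.

Expr ::= 3 Expr1 | Factor Expr 1 Expr1; Factor ::= 3 | Expr Expr | 3 1 Expr; Expr1 ::= 1 0 Expr1 | Factor Expr1 | ε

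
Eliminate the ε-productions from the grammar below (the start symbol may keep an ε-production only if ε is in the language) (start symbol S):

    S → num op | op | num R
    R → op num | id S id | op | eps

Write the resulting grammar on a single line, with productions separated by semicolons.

S → num op | op | num R | num; R → op num | id S id | op

Nullable set = {R}.
ε ∉ L(G), so no ε-production is kept.
Expand every rule over subsets of its nullable positions: S → num R gives num R | num.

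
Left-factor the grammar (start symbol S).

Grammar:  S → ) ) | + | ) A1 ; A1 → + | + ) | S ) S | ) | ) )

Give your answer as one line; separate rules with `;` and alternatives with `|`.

S has alternatives sharing prefix ')': factor to S → ) S' with S' → ) | A1.
A1 has alternatives sharing prefix '+': factor to A1 → + A1' with A1' → ε | ).
A1 has alternatives sharing prefix ')': factor to A1 → ) A1'' with A1'' → ε | ).

S → + | ) S'; A1 → S ) S | + A1' | ) A1''; S' → ) | A1; A1' → ε | ); A1'' → ε | )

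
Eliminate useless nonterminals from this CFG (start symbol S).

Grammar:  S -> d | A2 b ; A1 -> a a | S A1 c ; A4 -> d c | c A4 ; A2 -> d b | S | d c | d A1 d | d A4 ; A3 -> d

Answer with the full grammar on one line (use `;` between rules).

S -> d | A2 b; A1 -> a a | S A1 c; A4 -> d c | c A4; A2 -> d b | S | d c | d A1 d | d A4

Generating nonterminals: {A1, A2, A3, A4, S}.
Reachable from S after that: {A1, A2, A4, S}.
Removed useless symbols: {A3} and every production mentioning them.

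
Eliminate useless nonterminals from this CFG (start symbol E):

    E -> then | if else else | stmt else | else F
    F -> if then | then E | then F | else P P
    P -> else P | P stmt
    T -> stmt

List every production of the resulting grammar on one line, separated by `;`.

E -> then | if else else | stmt else | else F; F -> if then | then E | then F

Generating nonterminals: {E, F, T}.
Reachable from E after that: {E, F}.
Removed useless symbols: {P, T} and every production mentioning them.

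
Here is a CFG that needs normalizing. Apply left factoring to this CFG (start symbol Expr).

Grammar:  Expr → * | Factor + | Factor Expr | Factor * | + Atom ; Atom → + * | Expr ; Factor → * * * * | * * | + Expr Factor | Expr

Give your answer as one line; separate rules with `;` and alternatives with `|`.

Expr → * | + Atom | Factor Expr1; Atom → + * | Expr; Factor → + Expr Factor | Expr | * * Factor1; Expr1 → + | Expr | *; Factor1 → * * | ε

Expr has alternatives sharing prefix 'Factor': factor to Expr → Factor Expr1 with Expr1 → + | Expr | *.
Factor has alternatives sharing prefix '* *': factor to Factor → * * Factor1 with Factor1 → * * | ε.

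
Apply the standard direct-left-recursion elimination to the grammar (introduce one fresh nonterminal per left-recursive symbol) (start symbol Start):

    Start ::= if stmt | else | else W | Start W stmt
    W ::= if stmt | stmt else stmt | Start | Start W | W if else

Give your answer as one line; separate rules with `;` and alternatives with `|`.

Start ::= if stmt Start1 | else Start1 | else W Start1; W ::= if stmt W1 | stmt else stmt W1 | Start W1 | Start W W1; Start1 ::= W stmt Start1 | ε; W1 ::= if else W1 | ε

Start, W are directly left-recursive.
For Start: α = {W stmt}, β = {if stmt, else, else W}. Rewrite as Start → β Start1 and Start1 → α Start1 | ε.
For W: α = {if else}, β = {if stmt, stmt else stmt, Start, Start W}. Rewrite as W → β W1 and W1 → α W1 | ε.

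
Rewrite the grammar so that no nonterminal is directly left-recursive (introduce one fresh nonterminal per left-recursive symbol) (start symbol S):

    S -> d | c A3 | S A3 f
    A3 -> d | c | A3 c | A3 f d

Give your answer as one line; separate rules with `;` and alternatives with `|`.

S -> d S' | c A3 S'; A3 -> d A3' | c A3'; S' -> A3 f S' | eps; A3' -> c A3' | f d A3' | eps

Left recursion appears on S, A3.
For S: α = {A3 f}, β = {d, c A3}. Rewrite as S → β S' and S' → α S' | ε.
For A3: α = {c, f d}, β = {d, c}. Rewrite as A3 → β A3' and A3' → α A3' | ε.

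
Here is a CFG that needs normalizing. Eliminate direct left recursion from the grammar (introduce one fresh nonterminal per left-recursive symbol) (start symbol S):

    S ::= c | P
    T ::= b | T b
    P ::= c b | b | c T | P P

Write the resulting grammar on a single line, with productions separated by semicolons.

T, P are directly left-recursive.
For T: α = {b}, β = {b}. Rewrite as T → β T' and T' → α T' | ε.
For P: α = {P}, β = {c b, b, c T}. Rewrite as P → β P' and P' → α P' | ε.

S ::= c | P; T ::= b T'; P ::= c b P' | b P' | c T P'; T' ::= b T' | epsilon; P' ::= P P' | epsilon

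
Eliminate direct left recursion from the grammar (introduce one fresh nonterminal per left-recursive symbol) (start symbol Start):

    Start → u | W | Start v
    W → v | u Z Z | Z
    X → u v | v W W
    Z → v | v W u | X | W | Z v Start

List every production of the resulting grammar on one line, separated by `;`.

Left recursion appears on Start, Z.
For Start: α = {v}, β = {u, W}. Rewrite as Start → β Start1 and Start1 → α Start1 | ε.
For Z: α = {v Start}, β = {v, v W u, X, W}. Rewrite as Z → β Z1 and Z1 → α Z1 | ε.

Start → u Start1 | W Start1; W → v | u Z Z | Z; X → u v | v W W; Z → v Z1 | v W u Z1 | X Z1 | W Z1; Start1 → v Start1 | ε; Z1 → v Start Z1 | ε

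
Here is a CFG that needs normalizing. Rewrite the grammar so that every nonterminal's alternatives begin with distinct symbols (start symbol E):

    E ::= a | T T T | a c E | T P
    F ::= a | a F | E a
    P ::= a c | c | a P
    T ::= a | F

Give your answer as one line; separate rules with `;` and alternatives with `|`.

E has alternatives sharing prefix 'a': factor to E → a E' with E' → ε | c E.
E has alternatives sharing prefix 'T': factor to E → T E'' with E'' → T T | P.
F has alternatives sharing prefix 'a': factor to F → a F' with F' → ε | F.
P has alternatives sharing prefix 'a': factor to P → a P' with P' → c | P.

E ::= a E' | T E''; F ::= E a | a F'; P ::= c | a P'; T ::= a | F; E' ::= eps | c E; E'' ::= T T | P; F' ::= eps | F; P' ::= c | P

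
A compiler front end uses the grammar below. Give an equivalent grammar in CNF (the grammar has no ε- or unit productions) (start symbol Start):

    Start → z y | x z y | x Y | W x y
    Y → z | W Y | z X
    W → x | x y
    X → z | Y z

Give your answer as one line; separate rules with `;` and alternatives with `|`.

Start → X1 X2 | X3 Y1 | X3 Y | W Y2; Y → z | W Y | X1 X; W → x | X3 X2; X → z | Y X1; X1 → z; X2 → y; X3 → x; Y1 → X1 X2; Y2 → X3 X2

Introduce a nonterminal for each terminal appearing in a rule of length ≥ 2: X1 → z, X2 → y, X3 → x.
Binarize each right-hand side of length ≥ 3 by chaining fresh nonterminals (Y1, Y2, …): affected rules were Start → X3 X1 X2; Start → W X3 X2.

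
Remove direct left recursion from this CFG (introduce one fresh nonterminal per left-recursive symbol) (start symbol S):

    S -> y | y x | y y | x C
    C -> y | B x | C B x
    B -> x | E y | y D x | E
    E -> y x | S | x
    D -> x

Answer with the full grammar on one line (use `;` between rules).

Left recursion appears on C.
For C: α = {B x}, β = {y, B x}. Rewrite as C → β C' and C' → α C' | ε.

S -> y | y x | y y | x C; C -> y C' | B x C'; B -> x | E y | y D x | E; E -> y x | S | x; D -> x; C' -> B x C' | ε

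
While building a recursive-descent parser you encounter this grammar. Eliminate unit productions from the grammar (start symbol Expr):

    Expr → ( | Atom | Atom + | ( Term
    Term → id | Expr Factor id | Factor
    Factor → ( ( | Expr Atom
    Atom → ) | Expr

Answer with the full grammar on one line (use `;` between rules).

Unit pairs: Atom ⇒* {Expr}; Expr ⇒* {Atom}; Term ⇒* {Factor}.
For each unit pair (A, B), copy every non-unit production of B to A, then drop all unit productions.

Expr → ) | ( | Atom + | ( Term; Term → id | Expr Factor id | ( ( | Expr Atom; Factor → ( ( | Expr Atom; Atom → ) | ( | Atom + | ( Term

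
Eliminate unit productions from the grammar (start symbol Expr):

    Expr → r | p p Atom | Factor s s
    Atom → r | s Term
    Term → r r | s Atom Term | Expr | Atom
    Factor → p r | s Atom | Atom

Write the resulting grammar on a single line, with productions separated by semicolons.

Unit pairs: Factor ⇒* {Atom}; Term ⇒* {Atom, Expr}.
Replace each nonterminal's rules with the union of the non-unit rules of every nonterminal it unit-derives.

Expr → r | p p Atom | Factor s s; Atom → r | s Term; Term → r r | s Atom Term | r | s Term | p p Atom | Factor s s; Factor → r | s Term | p r | s Atom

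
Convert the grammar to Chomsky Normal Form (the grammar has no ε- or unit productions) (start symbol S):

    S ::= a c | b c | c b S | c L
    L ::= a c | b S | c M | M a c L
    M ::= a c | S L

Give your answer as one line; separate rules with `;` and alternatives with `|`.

Introduce a nonterminal for each terminal appearing in a rule of length ≥ 2: X1 → a, X2 → c, X3 → b.
Binarize each right-hand side of length ≥ 3 by chaining fresh nonterminals (Y1, Y2, …): affected rules were S → X2 X3 S; L → M X1 X2 L.

S ::= X1 X2 | X3 X2 | X2 Y1 | X2 L; L ::= X1 X2 | X3 S | X2 M | M Y2; M ::= X1 X2 | S L; X1 ::= a; X2 ::= c; X3 ::= b; Y1 ::= X3 S; Y2 ::= X1 Y3; Y3 ::= X2 L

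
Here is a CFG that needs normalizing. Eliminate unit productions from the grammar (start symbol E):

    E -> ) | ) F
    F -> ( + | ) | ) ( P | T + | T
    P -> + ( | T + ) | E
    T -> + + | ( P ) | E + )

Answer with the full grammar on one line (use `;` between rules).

Unit pairs: F ⇒* {T}; P ⇒* {E}.
Replace each nonterminal's rules with the union of the non-unit rules of every nonterminal it unit-derives.

E -> ) | ) F; F -> ( + | ) | ) ( P | T + | + + | ( P ) | E + ); P -> ) | ) F | + ( | T + ); T -> + + | ( P ) | E + )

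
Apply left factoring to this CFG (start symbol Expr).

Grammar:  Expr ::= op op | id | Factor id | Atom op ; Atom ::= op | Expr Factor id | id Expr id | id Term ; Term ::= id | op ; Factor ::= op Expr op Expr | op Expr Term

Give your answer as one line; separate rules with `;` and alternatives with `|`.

Atom has alternatives sharing prefix 'id': factor to Atom → id Atom1 with Atom1 → Expr id | Term.
Factor has alternatives sharing prefix 'op Expr': factor to Factor → op Expr Factor1 with Factor1 → op Expr | Term.

Expr ::= op op | id | Factor id | Atom op; Atom ::= op | Expr Factor id | id Atom1; Term ::= id | op; Factor ::= op Expr Factor1; Atom1 ::= Expr id | Term; Factor1 ::= op Expr | Term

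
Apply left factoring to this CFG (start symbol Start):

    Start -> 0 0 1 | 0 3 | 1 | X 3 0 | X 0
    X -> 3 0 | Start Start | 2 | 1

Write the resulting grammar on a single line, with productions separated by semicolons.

Start -> 1 | 0 Start1 | X Start2; X -> 3 0 | Start Start | 2 | 1; Start1 -> 0 1 | 3; Start2 -> 3 0 | 0

Start has alternatives sharing prefix '0': factor to Start → 0 Start1 with Start1 → 0 1 | 3.
Start has alternatives sharing prefix 'X': factor to Start → X Start2 with Start2 → 3 0 | 0.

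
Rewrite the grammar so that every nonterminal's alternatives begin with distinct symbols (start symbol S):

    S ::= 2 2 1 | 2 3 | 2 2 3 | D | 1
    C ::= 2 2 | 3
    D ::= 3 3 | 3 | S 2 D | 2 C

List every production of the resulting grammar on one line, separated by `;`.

S has alternatives sharing prefix '2': factor to S → 2 S' with S' → 2 1 | 3 | 2 3.
D has alternatives sharing prefix '3': factor to D → 3 D' with D' → 3 | ε.
S' has alternatives sharing prefix '2': factor to S' → 2 S'' with S'' → 1 | 3.

S ::= D | 1 | 2 S'; C ::= 2 2 | 3; D ::= S 2 D | 2 C | 3 D'; S' ::= 3 | 2 S''; D' ::= 3 | epsilon; S'' ::= 1 | 3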